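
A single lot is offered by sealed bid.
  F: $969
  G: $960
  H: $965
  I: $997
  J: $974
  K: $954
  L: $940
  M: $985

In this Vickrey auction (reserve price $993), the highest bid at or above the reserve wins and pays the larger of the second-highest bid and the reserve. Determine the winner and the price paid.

I pays $993

Bids ranked: 997 (I) > 985 (M) > 974 (J) > 969 (F) > 965 (H) > 960 (G) > …
I has the top bid at or above the reserve ($997).
Second-highest bid $985 is below the reserve $993, so the reserve binds → payment $993.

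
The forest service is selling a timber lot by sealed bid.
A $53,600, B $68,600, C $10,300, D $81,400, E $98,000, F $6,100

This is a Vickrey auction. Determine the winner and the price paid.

Bids in order: 98,000 (E) > 81,400 (D) > 68,600 (B) > 53,600 (A) > 10,300 (C) > 6,100 (F)
Second-price: E pays D's bid of $81,400.

E pays $81,400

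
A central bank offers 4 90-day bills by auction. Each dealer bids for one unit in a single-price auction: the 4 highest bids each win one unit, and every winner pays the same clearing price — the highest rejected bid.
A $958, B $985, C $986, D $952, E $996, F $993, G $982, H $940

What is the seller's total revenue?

Total revenue: $3,928

Bids ranked high→low: 996 (E), 993 (F), 986 (C), 985 (B), 982 (G), 958 (A), …
Top 4: E, F, C, B.
Clearing price = highest rejected bid = $982.
Total revenue = 4 × $982 = $3,928.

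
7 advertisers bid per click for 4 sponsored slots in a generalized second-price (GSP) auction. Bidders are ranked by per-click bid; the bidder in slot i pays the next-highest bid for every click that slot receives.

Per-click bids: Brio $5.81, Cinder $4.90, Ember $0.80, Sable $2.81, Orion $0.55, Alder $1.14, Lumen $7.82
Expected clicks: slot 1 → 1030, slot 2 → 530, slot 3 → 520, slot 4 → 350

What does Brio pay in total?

Ranked by bid: $7.82 (Lumen) > $5.81 (Brio) > $4.90 (Cinder) > $2.81 (Sable) > $1.14 (Alder) > …
Brio holds slot 2 → pays next bid $4.90 × 530 clicks = $2597.00.

Brio pays $2597.00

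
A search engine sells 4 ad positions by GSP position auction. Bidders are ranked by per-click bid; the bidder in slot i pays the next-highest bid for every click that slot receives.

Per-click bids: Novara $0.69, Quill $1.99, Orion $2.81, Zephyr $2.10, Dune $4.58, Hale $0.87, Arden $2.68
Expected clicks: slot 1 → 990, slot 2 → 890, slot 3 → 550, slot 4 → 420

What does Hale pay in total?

Sorting advertisers: $4.58 (Dune) > $2.81 (Orion) > $2.68 (Arden) > $2.10 (Zephyr) > $1.99 (Quill) > …
Hale ranks below slot 4 → no slot, pays nothing.

Hale pays $0.00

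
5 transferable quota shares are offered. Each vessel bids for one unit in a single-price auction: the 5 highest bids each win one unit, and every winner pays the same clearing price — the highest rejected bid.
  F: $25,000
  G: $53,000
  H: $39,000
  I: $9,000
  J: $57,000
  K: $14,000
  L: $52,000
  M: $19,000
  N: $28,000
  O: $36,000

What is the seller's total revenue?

Total revenue: $140,000

Bids ranked high→low: 57,000 (J), 53,000 (G), 52,000 (L), 39,000 (H), 36,000 (O), 28,000 (N), 25,000 (F), …
The 5 highest are J, G, L, H, O.
First losing bid is N's $28,000, which sets the uniform price.
Total revenue = 5 × $28,000 = $140,000.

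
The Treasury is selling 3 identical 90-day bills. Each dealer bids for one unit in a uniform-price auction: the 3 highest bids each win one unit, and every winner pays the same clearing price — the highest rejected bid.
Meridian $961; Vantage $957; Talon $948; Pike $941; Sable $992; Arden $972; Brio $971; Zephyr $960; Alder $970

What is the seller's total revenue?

Bids ranked high→low: 992 (Sable), 972 (Arden), 971 (Brio), 970 (Alder), 961 (Meridian), …
Top 3: Sable, Arden, Brio.
Highest unsuccessful bid: $970 → clearing price.
Total revenue = 3 × $970 = $2,910.

Total revenue: $2,910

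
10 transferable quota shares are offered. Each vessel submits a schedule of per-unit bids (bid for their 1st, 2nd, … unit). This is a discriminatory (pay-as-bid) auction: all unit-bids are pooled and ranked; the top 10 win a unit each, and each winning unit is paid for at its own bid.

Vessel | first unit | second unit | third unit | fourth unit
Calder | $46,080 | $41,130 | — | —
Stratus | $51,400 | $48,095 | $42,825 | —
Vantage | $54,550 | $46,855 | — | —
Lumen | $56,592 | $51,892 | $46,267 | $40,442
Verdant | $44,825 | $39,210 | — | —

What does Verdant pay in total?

All unit-bids, highest first — top 10: 56,592 (Lumen-1), 54,550 (Vantage-1), 51,892 (Lumen-2), 51,400 (Stratus-1), 48,095 (Stratus-2), 46,855 (Vantage-2), 46,267 (Lumen-3), 46,080 (Calder-1), 44,825 (Verdant-1), 42,825 (Stratus-3)
Next rejected bid: $41,130 (not a price — pay-as-bid).
Verdant's winning unit-bids: 44,825 = $44,825.

Verdant pays $44,825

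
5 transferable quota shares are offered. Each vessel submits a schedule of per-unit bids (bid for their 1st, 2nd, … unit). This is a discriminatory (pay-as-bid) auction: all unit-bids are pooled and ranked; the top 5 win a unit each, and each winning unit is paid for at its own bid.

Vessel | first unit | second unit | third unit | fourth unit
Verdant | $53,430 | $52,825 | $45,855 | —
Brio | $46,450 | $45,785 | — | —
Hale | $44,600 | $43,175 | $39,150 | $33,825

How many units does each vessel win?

Pooled unit-bids ranked (top 5): 53,430 (Verdant-1), 52,825 (Verdant-2), 46,450 (Brio-1), 45,855 (Verdant-3), 45,785 (Brio-2)
Next rejected bid: $44,600 (not a price — pay-as-bid).
Allocation: Brio 2, Verdant 3.

Brio 2, Verdant 3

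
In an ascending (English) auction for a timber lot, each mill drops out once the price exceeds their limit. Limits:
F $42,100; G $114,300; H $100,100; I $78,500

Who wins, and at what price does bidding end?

Sorting limits: 114,300 (G) > 100,100 (H) > 78,500 (I) > 42,100 (F)
Bidding ends when H exits at $100,100; G takes it.

G wins at $100,100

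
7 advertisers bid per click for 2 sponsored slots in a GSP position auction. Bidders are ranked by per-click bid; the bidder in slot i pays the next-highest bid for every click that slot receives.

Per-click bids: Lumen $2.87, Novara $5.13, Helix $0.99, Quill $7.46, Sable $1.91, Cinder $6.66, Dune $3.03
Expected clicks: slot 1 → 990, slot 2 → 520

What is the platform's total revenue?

Total revenue: $9261.00

Ranked by bid: $7.46 (Quill) > $6.66 (Cinder) > $5.13 (Novara) > …
Slot 1: Quill pays $6.66 × 990 = $6593.40
Slot 2: Cinder pays $5.13 × 520 = $2667.60
Total = $9261.00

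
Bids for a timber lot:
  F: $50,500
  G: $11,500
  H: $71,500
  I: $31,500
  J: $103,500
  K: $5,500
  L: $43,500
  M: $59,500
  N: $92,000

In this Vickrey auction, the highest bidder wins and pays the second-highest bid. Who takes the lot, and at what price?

Bids in order: 103,500 (J) > 92,000 (N) > 71,500 (H) > 59,500 (M) > 50,500 (F) > 43,500 (L) > …
J is highest; pays the second-highest bid, $92,000.

J pays $92,000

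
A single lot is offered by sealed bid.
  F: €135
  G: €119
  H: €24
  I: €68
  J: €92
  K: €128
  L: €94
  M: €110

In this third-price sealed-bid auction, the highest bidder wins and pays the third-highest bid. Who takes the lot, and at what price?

Bids in order: 135 (F) > 128 (K) > 119 (G) > 110 (M) > 94 (L) > 92 (J) > …
F wins; payment is bid #3 in the ranking = €119.

F pays €119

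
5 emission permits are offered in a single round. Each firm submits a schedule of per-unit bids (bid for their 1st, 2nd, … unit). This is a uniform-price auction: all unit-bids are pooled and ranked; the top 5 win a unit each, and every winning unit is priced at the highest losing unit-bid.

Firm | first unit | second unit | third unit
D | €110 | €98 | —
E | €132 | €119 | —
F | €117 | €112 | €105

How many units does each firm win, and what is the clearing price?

D 1, E 2, F 2; clearing price €105

All unit-bids, highest first — top 5: 132 (E-1), 119 (E-2), 117 (F-1), 112 (F-2), 110 (D-1)
Highest rejected unit-bid = €105.
Allocation: D 1, E 2, F 2.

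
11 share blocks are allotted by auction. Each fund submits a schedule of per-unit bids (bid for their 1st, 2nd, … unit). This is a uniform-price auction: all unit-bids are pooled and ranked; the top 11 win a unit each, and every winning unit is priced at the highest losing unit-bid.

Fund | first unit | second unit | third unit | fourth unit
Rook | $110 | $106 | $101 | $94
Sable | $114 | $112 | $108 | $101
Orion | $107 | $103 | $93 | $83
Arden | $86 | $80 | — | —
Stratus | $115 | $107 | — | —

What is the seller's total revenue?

Total revenue: $1,034

Merging the schedules and taking the best 11: 115 (Stratus-1), 114 (Sable-1), 112 (Sable-2), 110 (Rook-1), 108 (Sable-3), 107 (Orion-1), 107 (Stratus-2), 106 (Rook-2), 103 (Orion-2), 101 (Rook-3), 101 (Sable-4)
First bid not allocated: $94.
Allocation: Orion 2, Rook 3, Sable 4, Stratus 2. Every unit priced at $94.
Revenue = 11 × 94 = $1,034.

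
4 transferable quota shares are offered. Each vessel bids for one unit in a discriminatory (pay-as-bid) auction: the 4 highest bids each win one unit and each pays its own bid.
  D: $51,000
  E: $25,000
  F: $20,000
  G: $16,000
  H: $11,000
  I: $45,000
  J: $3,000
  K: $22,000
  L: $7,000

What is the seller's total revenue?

Bids ranked high→low: 51,000 (D), 45,000 (I), 25,000 (E), 22,000 (K), 20,000 (F), 16,000 (G), …
Winners (4 units): D, I, E, K.
Total revenue = 51,000 + 45,000 + 25,000 + 22,000 = $143,000.

Total revenue: $143,000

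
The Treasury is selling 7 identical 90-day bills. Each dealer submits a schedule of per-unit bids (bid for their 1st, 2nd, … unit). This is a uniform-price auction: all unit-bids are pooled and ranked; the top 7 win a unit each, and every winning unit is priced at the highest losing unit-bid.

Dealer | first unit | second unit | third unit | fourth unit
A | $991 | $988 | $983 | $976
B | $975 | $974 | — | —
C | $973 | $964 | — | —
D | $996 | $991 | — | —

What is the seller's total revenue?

Total revenue: $6,818

Pooled unit-bids ranked (top 7): 996 (D-1), 991 (A-1), 991 (D-2), 988 (A-2), 983 (A-3), 976 (A-4), 975 (B-1)
First bid not allocated: $974.
Allocation: A 4, B 1, D 2. Every unit priced at $974.
Revenue = 7 × 974 = $6,818.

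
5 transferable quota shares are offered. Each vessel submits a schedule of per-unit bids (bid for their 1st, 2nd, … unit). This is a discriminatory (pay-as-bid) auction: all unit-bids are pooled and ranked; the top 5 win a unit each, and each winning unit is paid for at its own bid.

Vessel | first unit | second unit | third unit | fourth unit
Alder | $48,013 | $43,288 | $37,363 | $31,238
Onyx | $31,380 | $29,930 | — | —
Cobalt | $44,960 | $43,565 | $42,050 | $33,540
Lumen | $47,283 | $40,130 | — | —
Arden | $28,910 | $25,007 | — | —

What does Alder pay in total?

Pooled unit-bids ranked (top 5): 48,013 (Alder-1), 47,283 (Lumen-1), 44,960 (Cobalt-1), 43,565 (Cobalt-2), 43,288 (Alder-2)
Next rejected bid: $42,050 (not a price — pay-as-bid).
Alder's winning unit-bids: 48,013 + 43,288 = $91,301.

Alder pays $91,301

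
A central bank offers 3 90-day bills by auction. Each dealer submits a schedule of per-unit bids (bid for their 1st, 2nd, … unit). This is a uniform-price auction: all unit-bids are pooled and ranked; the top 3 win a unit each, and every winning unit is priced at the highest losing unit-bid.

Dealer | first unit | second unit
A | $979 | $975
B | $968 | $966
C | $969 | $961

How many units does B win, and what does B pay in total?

Pooled unit-bids ranked (top 3): 979 (A-1), 975 (A-2), 969 (C-1)
The (k+1)-th unit-bid is $968.
B wins 0 unit(s) at $968 each.

B: 0 units, pays $0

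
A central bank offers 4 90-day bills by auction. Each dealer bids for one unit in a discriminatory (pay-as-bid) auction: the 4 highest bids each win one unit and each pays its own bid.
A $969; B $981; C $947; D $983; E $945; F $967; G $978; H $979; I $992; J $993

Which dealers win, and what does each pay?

J $993, I $992, D $983, B $981

Ordering the bids: 993 (J), 992 (I), 983 (D), 981 (B), 979 (H), 978 (G), …
Top 4: J, I, D, B.
Each winner pays its own bid: J $993, I $992, D $983, B $981.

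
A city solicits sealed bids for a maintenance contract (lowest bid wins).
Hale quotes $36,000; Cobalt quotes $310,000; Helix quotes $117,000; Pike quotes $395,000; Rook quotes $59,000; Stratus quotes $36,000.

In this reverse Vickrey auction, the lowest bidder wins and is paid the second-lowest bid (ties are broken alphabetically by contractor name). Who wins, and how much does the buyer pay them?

Rule: the lowest bidder wins and is paid the second-lowest bid.
Bids in order: 36,000 (Hale) < 36,000 (Stratus) < 59,000 (Rook) < 117,000 (Helix) < 310,000 (Cobalt) < 395,000 (Pike)
Hale and Stratus tie at $36,000; tie-break gives it to Hale.
Hale is lowest; is paid the second-lowest bid, $36,000.

Hale is paid $36,000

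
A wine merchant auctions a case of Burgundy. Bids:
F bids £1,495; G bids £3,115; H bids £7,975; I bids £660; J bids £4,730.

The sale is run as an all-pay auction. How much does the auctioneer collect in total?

Bids in order: 7,975 (H) > 4,730 (J) > 3,115 (G) > 1,495 (F) > 660 (I)
Every bidder forfeits their bid regardless of winning.
Revenue = 1,495 + 3,115 + 7,975 + 660 + 4,730 = £17,975.

Total revenue: £17,975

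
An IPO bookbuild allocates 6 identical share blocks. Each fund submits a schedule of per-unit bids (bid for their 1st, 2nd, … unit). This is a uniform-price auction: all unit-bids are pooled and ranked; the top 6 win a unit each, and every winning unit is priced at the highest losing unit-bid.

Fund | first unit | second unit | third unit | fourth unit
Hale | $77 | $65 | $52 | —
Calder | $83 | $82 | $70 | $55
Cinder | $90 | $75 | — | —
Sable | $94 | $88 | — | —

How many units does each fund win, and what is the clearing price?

Calder 2, Cinder 1, Hale 1, Sable 2; clearing price $75

All unit-bids, highest first — top 6: 94 (Sable-1), 90 (Cinder-1), 88 (Sable-2), 83 (Calder-1), 82 (Calder-2), 77 (Hale-1)
Highest rejected unit-bid = $75.
Allocation: Calder 2, Cinder 1, Hale 1, Sable 2.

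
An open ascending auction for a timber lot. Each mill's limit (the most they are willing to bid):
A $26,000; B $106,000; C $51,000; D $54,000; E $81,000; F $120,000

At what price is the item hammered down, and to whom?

Limits in order: 120,000 (F) > 106,000 (B) > 81,000 (E) > 54,000 (D) > 51,000 (C) > 26,000 (A)
B is the last rival to drop out, at $106,000; F remains and wins at that price.

F wins at $106,000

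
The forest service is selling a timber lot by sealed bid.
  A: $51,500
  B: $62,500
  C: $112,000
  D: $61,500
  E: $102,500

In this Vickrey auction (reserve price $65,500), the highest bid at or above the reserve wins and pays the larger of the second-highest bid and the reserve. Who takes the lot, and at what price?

Bids in order: 112,000 (C) > 102,500 (E) > 62,500 (B) > 61,500 (D) > 51,500 (A)
C has the top bid at or above the reserve ($112,000).
max(second-highest $102,500, reserve $65,500) = $102,500; the reserve does not bind.

C pays $102,500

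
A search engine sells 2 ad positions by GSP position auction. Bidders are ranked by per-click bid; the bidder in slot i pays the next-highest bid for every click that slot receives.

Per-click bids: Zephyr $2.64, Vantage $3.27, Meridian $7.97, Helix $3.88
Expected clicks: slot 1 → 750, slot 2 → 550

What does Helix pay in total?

Per-click bids in order: $7.97 (Meridian) > $3.88 (Helix) > $3.27 (Vantage) > …
Helix holds slot 2 → pays next bid $3.27 × 550 clicks = $1798.50.

Helix pays $1798.50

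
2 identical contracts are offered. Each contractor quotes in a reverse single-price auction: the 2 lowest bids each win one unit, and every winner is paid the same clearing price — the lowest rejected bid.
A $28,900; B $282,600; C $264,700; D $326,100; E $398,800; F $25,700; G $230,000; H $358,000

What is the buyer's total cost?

Total cost: $460,000

Ordering the bids: 25,700 (F), 28,900 (A), 230,000 (G), 264,700 (C), …
Lowest 2: F, A.
Clearing price = lowest rejected bid = $230,000.
Total cost = 2 × $230,000 = $460,000.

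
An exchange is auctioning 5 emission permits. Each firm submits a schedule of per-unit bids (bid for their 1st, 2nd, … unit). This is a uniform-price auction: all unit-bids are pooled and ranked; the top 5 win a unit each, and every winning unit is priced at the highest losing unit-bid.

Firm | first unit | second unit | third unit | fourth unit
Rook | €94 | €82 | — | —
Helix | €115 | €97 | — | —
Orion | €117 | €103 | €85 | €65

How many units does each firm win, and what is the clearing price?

Helix 2, Orion 2, Rook 1; clearing price €85

Pooled unit-bids ranked (top 5): 117 (Orion-1), 115 (Helix-1), 103 (Orion-2), 97 (Helix-2), 94 (Rook-1)
The (k+1)-th unit-bid is €85.
Allocation: Helix 2, Orion 2, Rook 1.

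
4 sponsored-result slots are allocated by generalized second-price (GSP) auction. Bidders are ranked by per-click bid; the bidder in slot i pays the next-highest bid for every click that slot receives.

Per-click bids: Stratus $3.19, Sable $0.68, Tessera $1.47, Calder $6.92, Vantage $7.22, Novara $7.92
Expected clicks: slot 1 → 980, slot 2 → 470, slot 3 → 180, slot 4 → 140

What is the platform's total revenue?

Total revenue: $11108.00

Ranked by bid: $7.92 (Novara) > $7.22 (Vantage) > $6.92 (Calder) > $3.19 (Stratus) > $1.47 (Tessera) > …
Slot 1: Novara pays $7.22 × 980 = $7075.60
Slot 2: Vantage pays $6.92 × 470 = $3252.40
Slot 3: Calder pays $3.19 × 180 = $574.20
Slot 4: Stratus pays $1.47 × 140 = $205.80
Total = $11108.00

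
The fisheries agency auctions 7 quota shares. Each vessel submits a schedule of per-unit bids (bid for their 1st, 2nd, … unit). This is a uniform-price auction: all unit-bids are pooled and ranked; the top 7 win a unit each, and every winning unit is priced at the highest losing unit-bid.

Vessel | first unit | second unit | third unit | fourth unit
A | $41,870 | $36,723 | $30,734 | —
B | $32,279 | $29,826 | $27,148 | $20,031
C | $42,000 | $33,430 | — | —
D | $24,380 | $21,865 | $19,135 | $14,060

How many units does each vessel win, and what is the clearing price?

Merging the schedules and taking the best 7: 42,000 (C-1), 41,870 (A-1), 36,723 (A-2), 33,430 (C-2), 32,279 (B-1), 30,734 (A-3), 29,826 (B-2)
Highest rejected unit-bid = $27,148.
Allocation: A 3, B 2, C 2.

A 3, B 2, C 2; clearing price $27,148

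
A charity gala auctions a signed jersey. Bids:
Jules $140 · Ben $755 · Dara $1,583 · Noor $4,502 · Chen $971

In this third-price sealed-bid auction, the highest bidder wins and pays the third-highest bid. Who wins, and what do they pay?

Noor pays $971

Rule: the highest bidder wins and pays the third-highest bid.
Bids in order: 4,502 (Noor) > 1,583 (Dara) > 971 (Chen) > 755 (Ben) > 140 (Jules)
Noor wins; payment is bid #3 in the ranking = $971.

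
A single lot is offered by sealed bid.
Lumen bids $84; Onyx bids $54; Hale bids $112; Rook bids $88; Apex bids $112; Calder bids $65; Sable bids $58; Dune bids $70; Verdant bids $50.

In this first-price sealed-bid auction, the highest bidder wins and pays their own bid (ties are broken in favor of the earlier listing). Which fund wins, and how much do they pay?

Sorting bids: 112 (Hale) > 112 (Apex) > 88 (Rook) > 84 (Lumen) > 70 (Dune) > 65 (Calder) > …
Hale and Apex tie at $112; tie-break gives it to Hale.
Hale has the highest bid and pays exactly that: $112.

Hale pays $112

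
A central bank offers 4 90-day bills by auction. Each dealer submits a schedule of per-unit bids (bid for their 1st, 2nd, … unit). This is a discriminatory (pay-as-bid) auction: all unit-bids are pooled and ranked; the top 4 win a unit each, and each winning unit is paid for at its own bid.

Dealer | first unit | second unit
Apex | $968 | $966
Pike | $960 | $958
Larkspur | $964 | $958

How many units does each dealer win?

Pooled unit-bids ranked (top 4): 968 (Apex-1), 966 (Apex-2), 964 (Larkspur-1), 960 (Pike-1)
Next rejected bid: $958 (not a price — pay-as-bid).
Allocation: Apex 2, Larkspur 1, Pike 1.

Apex 2, Larkspur 1, Pike 1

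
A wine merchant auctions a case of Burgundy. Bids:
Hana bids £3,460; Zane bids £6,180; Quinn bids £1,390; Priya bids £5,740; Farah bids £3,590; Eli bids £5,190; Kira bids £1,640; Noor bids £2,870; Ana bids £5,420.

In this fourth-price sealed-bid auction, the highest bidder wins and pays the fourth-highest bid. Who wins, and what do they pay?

Zane pays £5,190

Rule: the highest bidder wins and pays the fourth-highest bid.
Sorting bids: 6,180 (Zane) > 5,740 (Priya) > 5,420 (Ana) > 5,190 (Eli) > 3,590 (Farah) > 3,460 (Hana) > …
Zane wins; payment is bid #4 in the ranking = £5,190.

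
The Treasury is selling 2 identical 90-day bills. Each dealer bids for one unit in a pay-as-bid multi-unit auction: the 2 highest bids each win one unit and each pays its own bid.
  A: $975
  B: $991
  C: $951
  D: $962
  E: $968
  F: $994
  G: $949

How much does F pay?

Ordering the bids: 994 (F), 991 (B), 975 (A), 968 (E), …
The 2 highest are F, B.
F wins → own bid $994.

F pays $994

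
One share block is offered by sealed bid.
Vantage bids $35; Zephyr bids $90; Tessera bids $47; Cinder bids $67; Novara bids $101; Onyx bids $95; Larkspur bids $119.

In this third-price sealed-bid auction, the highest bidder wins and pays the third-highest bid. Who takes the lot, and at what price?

Larkspur pays $95

Rule: the highest bidder wins and pays the third-highest bid.
Bids in order: 119 (Larkspur) > 101 (Novara) > 95 (Onyx) > 90 (Zephyr) > 67 (Cinder) > 47 (Tessera) > …
Larkspur is highest; pays the third-highest bid, $95.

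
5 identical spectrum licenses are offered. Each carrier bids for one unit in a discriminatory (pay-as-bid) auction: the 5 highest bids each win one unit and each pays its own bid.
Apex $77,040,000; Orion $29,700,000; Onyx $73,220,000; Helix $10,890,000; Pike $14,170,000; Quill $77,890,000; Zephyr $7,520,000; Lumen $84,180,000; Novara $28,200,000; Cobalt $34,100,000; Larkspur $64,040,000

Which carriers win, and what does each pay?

Lumen $84,180,000, Quill $77,890,000, Apex $77,040,000, Onyx $73,220,000, Larkspur $64,040,000

Bids ranked high→low: 84,180,000 (Lumen), 77,890,000 (Quill), 77,040,000 (Apex), 73,220,000 (Onyx), 64,040,000 (Larkspur), 34,100,000 (Cobalt), 29,700,000 (Orion), …
The 5 highest are Lumen, Quill, Apex, Onyx, Larkspur.
Each winner pays its own bid: Lumen $84,180,000, Quill $77,890,000, Apex $77,040,000, Onyx $73,220,000, Larkspur $64,040,000.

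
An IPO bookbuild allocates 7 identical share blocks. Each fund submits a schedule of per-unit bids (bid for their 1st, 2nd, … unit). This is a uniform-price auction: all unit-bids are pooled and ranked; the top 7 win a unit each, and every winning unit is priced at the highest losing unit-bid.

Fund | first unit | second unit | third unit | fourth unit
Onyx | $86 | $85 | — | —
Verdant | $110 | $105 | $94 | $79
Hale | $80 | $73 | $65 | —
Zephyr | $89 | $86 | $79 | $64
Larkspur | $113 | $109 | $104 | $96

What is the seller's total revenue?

Total revenue: $623

All unit-bids, highest first — top 7: 113 (Larkspur-1), 110 (Verdant-1), 109 (Larkspur-2), 105 (Verdant-2), 104 (Larkspur-3), 96 (Larkspur-4), 94 (Verdant-3)
First bid not allocated: $89.
Allocation: Larkspur 4, Verdant 3. Every unit priced at $89.
Revenue = 7 × 89 = $623.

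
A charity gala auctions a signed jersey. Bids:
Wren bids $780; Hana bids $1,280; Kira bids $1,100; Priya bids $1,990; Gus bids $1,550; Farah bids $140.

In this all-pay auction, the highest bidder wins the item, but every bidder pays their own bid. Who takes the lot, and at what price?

Priya pays $1,990

Bids in order: 1,990 (Priya) > 1,550 (Gus) > 1,280 (Hana) > 1,100 (Kira) > 780 (Wren) > 140 (Farah)
Priya wins with the top bid; all bids are sunk regardless.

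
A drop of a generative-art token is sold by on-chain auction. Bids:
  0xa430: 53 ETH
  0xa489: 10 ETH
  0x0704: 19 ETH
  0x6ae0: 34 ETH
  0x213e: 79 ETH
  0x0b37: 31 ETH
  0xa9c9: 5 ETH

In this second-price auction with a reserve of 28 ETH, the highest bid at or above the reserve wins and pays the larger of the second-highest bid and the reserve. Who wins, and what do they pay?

0x213e pays 53 ETH

Bids ranked: 79 (0x213e) > 53 (0xa430) > 34 (0x6ae0) > 31 (0x0b37) > 19 (0x0704) > 10 (0xa489) > …
Highest eligible bid: 0x213e at 79 ETH.
max(second-highest 53 ETH, reserve 28 ETH) = 53 ETH; the reserve does not bind.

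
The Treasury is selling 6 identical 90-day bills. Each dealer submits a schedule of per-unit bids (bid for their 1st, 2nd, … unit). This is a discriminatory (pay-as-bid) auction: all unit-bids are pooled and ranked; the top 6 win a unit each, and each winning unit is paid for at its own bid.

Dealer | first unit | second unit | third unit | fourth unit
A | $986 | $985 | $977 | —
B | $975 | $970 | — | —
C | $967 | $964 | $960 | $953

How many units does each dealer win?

Pooled unit-bids ranked (top 6): 986 (A-1), 985 (A-2), 977 (A-3), 975 (B-1), 970 (B-2), 967 (C-1)
Next rejected bid: $964 (not a price — pay-as-bid).
Allocation: A 3, B 2, C 1.

A 3, B 2, C 1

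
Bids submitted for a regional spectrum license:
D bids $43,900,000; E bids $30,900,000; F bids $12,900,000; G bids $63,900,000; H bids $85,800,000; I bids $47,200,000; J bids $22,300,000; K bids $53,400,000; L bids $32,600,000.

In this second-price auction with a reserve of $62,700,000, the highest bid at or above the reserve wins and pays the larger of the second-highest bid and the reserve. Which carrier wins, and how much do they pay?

H pays $63,900,000

Second-price auction with a reserve of $62,700,000: the highest bid at or above the reserve wins and pays the larger of the second-highest bid and the reserve.
Sorting bids: 85,800,000 (H) > 63,900,000 (G) > 53,400,000 (K) > 47,200,000 (I) > 43,900,000 (D) > 32,600,000 (L) > …
H has the top bid at or above the reserve ($85,800,000).
Second-highest bid $63,900,000 exceeds the reserve $62,700,000 → payment $63,900,000.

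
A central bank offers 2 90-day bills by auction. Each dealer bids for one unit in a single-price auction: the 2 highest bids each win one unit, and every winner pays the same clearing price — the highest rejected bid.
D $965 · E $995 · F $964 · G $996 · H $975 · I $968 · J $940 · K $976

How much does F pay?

F pays $0

Ordering the bids: 996 (G), 995 (E), 976 (K), 975 (H), …
Winners (2 units): G, E.
First losing bid is K's $976, which sets the uniform price.
F does not win → pays $0.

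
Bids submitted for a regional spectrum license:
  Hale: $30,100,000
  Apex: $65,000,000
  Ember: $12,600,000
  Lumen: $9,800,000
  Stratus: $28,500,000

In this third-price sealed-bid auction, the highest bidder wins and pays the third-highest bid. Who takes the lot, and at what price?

Sorting bids: 65,000,000 (Apex) > 30,100,000 (Hale) > 28,500,000 (Stratus) > 12,600,000 (Ember) > 9,800,000 (Lumen)
Apex wins; payment is bid #3 in the ranking = $28,500,000.

Apex pays $28,500,000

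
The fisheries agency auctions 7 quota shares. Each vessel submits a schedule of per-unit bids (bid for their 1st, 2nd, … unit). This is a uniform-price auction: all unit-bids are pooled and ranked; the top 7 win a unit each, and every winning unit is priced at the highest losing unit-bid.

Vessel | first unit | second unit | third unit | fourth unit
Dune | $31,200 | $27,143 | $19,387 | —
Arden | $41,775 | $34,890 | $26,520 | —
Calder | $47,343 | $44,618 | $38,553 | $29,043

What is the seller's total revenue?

Total revenue: $190,001

Merging the schedules and taking the best 7: 47,343 (Calder-1), 44,618 (Calder-2), 41,775 (Arden-1), 38,553 (Calder-3), 34,890 (Arden-2), 31,200 (Dune-1), 29,043 (Calder-4)
First bid not allocated: $27,143.
Allocation: Arden 2, Calder 4, Dune 1. Every unit priced at $27,143.
Revenue = 7 × 27,143 = $190,001.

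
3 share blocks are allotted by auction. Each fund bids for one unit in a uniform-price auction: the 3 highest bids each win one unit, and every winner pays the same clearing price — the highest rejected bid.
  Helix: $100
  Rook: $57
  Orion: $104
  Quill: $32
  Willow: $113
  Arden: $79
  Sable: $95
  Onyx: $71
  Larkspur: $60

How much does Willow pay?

Willow pays $95

Sorting: 113 (Willow), 104 (Orion), 100 (Helix), 95 (Sable), 79 (Arden), …
Winners (3 units): Willow, Orion, Helix.
Clearing price = highest rejected bid = $95.
Willow wins → pays $95.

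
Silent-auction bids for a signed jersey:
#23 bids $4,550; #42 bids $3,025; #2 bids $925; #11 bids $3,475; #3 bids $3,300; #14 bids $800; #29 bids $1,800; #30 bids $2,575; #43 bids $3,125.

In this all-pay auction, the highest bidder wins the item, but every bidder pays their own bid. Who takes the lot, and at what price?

#23 pays $4,550

Bids ranked: 4,550 (#23) > 3,475 (#11) > 3,300 (#3) > 3,125 (#43) > 3,025 (#42) > 2,575 (#30) > …
#23 wins with the top bid; all bids are sunk regardless.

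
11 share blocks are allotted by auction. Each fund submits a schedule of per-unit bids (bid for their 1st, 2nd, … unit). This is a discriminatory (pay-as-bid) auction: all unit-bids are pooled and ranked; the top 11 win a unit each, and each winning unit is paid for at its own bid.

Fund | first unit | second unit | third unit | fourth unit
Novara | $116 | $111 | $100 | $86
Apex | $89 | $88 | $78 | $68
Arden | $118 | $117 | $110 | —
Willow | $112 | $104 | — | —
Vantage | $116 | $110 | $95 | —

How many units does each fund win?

Merging the schedules and taking the best 11: 118 (Arden-1), 117 (Arden-2), 116 (Novara-1), 116 (Vantage-1), 112 (Willow-1), 111 (Novara-2), 110 (Arden-3), 110 (Vantage-2), 104 (Willow-2), 100 (Novara-3), 95 (Vantage-3)
Next rejected bid: $89 (not a price — pay-as-bid).
Allocation: Arden 3, Novara 3, Vantage 3, Willow 2.

Arden 3, Novara 3, Vantage 3, Willow 2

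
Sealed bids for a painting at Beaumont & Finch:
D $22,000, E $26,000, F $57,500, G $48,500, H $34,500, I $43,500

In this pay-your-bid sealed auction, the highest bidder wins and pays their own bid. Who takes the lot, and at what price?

Sorting bids: 57,500 (F) > 48,500 (G) > 43,500 (I) > 34,500 (H) > 26,000 (E) > 22,000 (D)
First-price: F pays what they bid, $57,500.

F pays $57,500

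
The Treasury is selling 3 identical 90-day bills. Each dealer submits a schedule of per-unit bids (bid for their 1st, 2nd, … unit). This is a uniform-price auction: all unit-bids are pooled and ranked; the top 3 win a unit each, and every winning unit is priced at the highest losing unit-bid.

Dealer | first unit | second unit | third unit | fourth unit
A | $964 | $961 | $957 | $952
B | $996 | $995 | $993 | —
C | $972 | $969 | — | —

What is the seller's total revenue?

Total revenue: $2,916

Merging the schedules and taking the best 3: 996 (B-1), 995 (B-2), 993 (B-3)
Highest rejected unit-bid = $972.
Allocation: B 3. Every unit priced at $972.
Revenue = 3 × 972 = $2,916.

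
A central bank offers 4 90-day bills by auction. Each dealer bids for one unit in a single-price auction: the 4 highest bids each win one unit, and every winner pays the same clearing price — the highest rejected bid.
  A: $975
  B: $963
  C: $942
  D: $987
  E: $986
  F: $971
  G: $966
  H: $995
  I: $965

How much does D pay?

Bids ranked high→low: 995 (H), 987 (D), 986 (E), 975 (A), 971 (F), 966 (G), …
Winners (4 units): H, D, E, A.
First losing bid is F's $971, which sets the uniform price.
D wins → pays $971.

D pays $971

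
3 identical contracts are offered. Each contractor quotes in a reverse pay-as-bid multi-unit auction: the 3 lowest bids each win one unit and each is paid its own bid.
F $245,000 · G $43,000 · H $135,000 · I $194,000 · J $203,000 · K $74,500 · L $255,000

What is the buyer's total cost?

Total cost: $252,500

Ordering the bids: 43,000 (G), 74,500 (K), 135,000 (H), 194,000 (I), 203,000 (J), …
The 3 lowest are G, K, H.
Total cost = 43,000 + 74,500 + 135,000 = $252,500.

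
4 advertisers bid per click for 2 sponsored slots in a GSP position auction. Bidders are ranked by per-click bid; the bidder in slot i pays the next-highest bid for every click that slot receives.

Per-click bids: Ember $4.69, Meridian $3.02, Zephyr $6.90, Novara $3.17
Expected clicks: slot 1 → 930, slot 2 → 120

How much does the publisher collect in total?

Total revenue: $4742.10

Per-click bids in order: $6.90 (Zephyr) > $4.69 (Ember) > $3.17 (Novara) > …
Slot 1: Zephyr pays $4.69 × 930 = $4361.70
Slot 2: Ember pays $3.17 × 120 = $380.40
Total = $4742.10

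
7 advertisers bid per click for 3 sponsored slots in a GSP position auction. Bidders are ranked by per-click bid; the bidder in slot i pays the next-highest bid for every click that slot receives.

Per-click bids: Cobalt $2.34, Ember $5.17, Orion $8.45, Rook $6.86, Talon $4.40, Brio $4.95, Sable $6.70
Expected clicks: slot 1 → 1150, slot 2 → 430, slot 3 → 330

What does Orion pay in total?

Ranked by bid: $8.45 (Orion) > $6.86 (Rook) > $6.70 (Sable) > $5.17 (Ember) > …
Orion holds slot 1 → pays next bid $6.86 × 1150 clicks = $7889.00.

Orion pays $7889.00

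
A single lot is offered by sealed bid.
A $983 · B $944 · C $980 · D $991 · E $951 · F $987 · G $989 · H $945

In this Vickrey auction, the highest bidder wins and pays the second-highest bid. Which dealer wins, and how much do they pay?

Bids ranked: 991 (D) > 989 (G) > 987 (F) > 983 (A) > 980 (C) > 951 (E) > …
D wins with the highest bid; price is set by the runner-up at $989.

D pays $989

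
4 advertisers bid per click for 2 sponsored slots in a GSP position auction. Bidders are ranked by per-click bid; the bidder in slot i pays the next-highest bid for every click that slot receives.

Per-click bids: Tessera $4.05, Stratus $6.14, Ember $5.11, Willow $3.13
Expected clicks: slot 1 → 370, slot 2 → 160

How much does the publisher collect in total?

Ranked by bid: $6.14 (Stratus) > $5.11 (Ember) > $4.05 (Tessera) > …
Slot 1: Stratus pays $5.11 × 370 = $1890.70
Slot 2: Ember pays $4.05 × 160 = $648.00
Total = $2538.70

Total revenue: $2538.70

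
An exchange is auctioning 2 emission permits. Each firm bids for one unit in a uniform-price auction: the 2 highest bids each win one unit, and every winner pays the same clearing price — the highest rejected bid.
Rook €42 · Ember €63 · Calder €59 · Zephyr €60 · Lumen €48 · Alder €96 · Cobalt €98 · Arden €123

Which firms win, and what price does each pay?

Arden, Cobalt; each pays €96

Sorting: 123 (Arden), 98 (Cobalt), 96 (Alder), 63 (Ember), …
Top 2: Arden, Cobalt.
Highest unsuccessful bid: €96 → clearing price.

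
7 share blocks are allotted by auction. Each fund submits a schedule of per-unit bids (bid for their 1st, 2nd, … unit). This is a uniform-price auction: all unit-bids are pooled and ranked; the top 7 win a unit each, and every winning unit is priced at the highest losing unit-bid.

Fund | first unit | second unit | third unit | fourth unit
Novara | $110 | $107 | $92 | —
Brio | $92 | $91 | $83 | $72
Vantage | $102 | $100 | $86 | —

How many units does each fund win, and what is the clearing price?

Brio 2, Novara 3, Vantage 2; clearing price $86

All unit-bids, highest first — top 7: 110 (Novara-1), 107 (Novara-2), 102 (Vantage-1), 100 (Vantage-2), 92 (Novara-3), 92 (Brio-1), 91 (Brio-2)
The (k+1)-th unit-bid is $86.
Allocation: Brio 2, Novara 3, Vantage 2.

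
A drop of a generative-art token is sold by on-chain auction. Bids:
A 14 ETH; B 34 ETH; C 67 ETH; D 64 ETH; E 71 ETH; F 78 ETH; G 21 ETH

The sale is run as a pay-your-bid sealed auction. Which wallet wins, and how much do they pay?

F pays 78 ETH

Sorting bids: 78 (F) > 71 (E) > 67 (C) > 64 (D) > 34 (B) > 21 (G) > …
F is highest → pays own bid, 78 ETH.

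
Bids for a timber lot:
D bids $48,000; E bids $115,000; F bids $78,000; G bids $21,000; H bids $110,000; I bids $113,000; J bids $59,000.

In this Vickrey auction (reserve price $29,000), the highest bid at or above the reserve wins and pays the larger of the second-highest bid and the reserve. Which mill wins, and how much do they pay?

Rule: the highest bid at or above the reserve wins and pays the larger of the second-highest bid and the reserve.
Bids ranked: 115,000 (E) > 113,000 (I) > 110,000 (H) > 78,000 (F) > 59,000 (J) > 48,000 (D) > …
E has the top bid at or above the reserve ($115,000).
Second-highest bid $113,000 exceeds the reserve $29,000 → payment $113,000.

E pays $113,000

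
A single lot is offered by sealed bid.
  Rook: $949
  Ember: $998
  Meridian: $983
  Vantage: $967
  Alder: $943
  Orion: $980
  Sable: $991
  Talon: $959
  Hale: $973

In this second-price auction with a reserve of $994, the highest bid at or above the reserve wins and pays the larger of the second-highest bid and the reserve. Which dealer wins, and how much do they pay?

Bids in order: 998 (Ember) > 991 (Sable) > 983 (Meridian) > 980 (Orion) > 973 (Hale) > 967 (Vantage) > …
Highest eligible bid: Ember at $998.
max(second-highest $991, reserve $994) = $994.

Ember pays $994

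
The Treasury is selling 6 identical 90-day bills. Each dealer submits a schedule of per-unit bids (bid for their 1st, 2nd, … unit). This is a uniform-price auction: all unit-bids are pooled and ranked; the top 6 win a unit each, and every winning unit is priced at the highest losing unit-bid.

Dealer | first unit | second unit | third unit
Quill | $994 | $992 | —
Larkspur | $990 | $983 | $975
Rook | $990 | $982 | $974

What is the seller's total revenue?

Total revenue: $5,850

All unit-bids, highest first — top 6: 994 (Quill-1), 992 (Quill-2), 990 (Larkspur-1), 990 (Rook-1), 983 (Larkspur-2), 982 (Rook-2)
The (k+1)-th unit-bid is $975.
Allocation: Larkspur 2, Quill 2, Rook 2. Every unit priced at $975.
Revenue = 6 × 975 = $5,850.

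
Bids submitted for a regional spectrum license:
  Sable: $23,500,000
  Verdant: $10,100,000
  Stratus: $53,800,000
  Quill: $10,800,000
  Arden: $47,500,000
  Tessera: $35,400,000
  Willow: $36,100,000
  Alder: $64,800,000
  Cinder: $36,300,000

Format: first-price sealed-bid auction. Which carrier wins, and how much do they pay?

Alder pays $64,800,000

Sorting bids: 64,800,000 (Alder) > 53,800,000 (Stratus) > 47,500,000 (Arden) > 36,300,000 (Cinder) > 36,100,000 (Willow) > 35,400,000 (Tessera) > …
Alder has the highest bid and pays exactly that: $64,800,000.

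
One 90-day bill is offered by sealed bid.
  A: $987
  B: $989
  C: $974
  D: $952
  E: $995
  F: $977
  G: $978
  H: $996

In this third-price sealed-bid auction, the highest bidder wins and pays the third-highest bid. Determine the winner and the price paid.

Rule: the highest bidder wins and pays the third-highest bid.
Sorting bids: 996 (H) > 995 (E) > 989 (B) > 987 (A) > 978 (G) > 977 (F) > …
H wins; payment is bid #3 in the ranking = $989.

H pays $989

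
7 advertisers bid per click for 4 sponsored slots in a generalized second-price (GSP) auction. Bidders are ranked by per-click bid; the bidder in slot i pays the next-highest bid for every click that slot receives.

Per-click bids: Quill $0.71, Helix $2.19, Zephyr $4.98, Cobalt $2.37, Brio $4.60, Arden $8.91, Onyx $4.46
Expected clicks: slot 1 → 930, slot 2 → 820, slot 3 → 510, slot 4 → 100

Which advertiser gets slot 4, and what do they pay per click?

Sorting advertisers: $8.91 (Arden) > $4.98 (Zephyr) > $4.60 (Brio) > $4.46 (Onyx) > $2.37 (Cobalt) > …
Slot 4 goes to the fourth-ranked bidder, Onyx, who pays the next bid down: $2.37/click.

Onyx; $2.37 per click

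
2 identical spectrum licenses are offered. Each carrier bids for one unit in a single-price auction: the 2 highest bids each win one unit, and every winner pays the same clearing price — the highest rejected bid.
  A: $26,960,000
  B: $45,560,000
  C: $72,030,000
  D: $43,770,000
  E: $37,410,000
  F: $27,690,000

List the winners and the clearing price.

C, B; each pays $43,770,000

Bids ranked high→low: 72,030,000 (C), 45,560,000 (B), 43,770,000 (D), 37,410,000 (E), …
The 2 highest are C, B.
Highest unsuccessful bid: $43,770,000 → clearing price.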